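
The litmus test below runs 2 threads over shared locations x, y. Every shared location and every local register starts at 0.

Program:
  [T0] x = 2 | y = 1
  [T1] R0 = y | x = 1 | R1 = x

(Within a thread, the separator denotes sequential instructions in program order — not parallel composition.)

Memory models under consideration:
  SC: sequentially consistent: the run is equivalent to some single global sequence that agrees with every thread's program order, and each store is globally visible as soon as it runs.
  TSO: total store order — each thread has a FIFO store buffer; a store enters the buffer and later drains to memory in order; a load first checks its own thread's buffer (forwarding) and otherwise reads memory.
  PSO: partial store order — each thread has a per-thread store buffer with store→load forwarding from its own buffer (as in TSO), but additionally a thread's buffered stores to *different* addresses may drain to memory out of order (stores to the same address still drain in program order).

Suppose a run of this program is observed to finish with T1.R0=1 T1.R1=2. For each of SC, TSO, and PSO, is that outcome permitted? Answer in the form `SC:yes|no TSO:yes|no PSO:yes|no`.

outcome vector order: (T1.R0,T1.R1)
SC: 3 outcomes — {0/1; 0/2; 1/1}
TSO: 3 outcomes — {0/1; 0/2; 1/1}
PSO: 4 outcomes — {0/1; 0/2; 1/1; 1/2}
target 1/2 ∈ {PSO}

SC:no TSO:no PSO:yes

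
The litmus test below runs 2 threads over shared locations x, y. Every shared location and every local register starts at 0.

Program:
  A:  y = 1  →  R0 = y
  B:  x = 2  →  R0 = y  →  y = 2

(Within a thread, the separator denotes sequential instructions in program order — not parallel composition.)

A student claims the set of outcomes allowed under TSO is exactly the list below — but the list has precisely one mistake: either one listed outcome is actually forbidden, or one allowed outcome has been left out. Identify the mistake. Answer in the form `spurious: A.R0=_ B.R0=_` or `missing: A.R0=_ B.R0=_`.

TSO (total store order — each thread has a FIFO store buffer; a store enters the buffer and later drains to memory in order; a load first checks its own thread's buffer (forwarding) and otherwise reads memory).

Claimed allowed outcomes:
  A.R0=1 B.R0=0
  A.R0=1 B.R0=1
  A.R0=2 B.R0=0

outcome vector order: (A.R0,B.R0)
TSO (4): 10, 11, 20, 21
TSO∖claimed = {21}

missing: A.R0=2 B.R0=1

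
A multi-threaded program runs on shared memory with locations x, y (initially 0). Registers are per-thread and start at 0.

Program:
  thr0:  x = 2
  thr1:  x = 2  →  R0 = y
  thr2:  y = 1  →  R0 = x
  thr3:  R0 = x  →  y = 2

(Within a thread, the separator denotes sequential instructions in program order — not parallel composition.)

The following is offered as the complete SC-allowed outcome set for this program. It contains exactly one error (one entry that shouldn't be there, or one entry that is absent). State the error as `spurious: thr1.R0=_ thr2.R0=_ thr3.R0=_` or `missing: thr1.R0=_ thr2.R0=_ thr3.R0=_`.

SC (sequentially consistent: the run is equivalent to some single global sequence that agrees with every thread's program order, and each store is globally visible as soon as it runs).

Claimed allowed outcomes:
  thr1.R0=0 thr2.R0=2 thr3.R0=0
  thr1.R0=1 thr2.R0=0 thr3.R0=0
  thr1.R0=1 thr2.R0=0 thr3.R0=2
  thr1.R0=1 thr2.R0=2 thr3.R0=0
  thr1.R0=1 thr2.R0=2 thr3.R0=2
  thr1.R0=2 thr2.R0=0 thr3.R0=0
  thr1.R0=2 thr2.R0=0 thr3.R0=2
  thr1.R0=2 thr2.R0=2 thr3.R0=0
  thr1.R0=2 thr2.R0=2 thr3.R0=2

outcome vector order: (thr1.R0,thr2.R0,thr3.R0)
SC (10): 020; 022; 100; 102; 120; 122; 200; 202; 220; 222
SC∖claimed = {022}

missing: thr1.R0=0 thr2.R0=2 thr3.R0=2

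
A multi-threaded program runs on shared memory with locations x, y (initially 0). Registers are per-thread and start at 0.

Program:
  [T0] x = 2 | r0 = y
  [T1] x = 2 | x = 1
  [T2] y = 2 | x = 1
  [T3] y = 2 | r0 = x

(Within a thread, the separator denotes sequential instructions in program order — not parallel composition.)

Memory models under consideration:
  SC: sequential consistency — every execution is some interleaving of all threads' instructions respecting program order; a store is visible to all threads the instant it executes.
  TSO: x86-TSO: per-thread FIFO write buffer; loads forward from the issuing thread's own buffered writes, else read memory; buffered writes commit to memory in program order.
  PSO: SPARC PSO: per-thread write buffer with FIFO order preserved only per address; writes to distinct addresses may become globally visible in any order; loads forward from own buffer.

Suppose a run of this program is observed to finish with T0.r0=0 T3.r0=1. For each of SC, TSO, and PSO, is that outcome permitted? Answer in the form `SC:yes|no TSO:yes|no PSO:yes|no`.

outcome vector order: (T0.r0,T3.r0)
SC (5): 01, 02, 20, 21, 22
TSO (6): 00, 01, 02, 20, 21, 22
PSO (6): 00, 01, 02, 20, 21, 22
target 01 ∈ {SC,TSO,PSO}

SC:yes TSO:yes PSO:yes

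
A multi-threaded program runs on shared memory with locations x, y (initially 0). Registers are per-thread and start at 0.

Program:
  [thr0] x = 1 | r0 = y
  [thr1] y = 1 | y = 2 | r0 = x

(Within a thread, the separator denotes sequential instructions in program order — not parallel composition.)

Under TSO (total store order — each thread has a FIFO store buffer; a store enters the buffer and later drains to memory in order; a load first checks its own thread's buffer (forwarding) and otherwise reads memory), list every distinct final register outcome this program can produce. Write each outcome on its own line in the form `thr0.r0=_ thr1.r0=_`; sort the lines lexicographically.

outcome vector order: (thr0.r0,thr1.r0)
|TSO outcomes| = 6

thr0.r0=0 thr1.r0=0
thr0.r0=0 thr1.r0=1
thr0.r0=1 thr1.r0=0
thr0.r0=1 thr1.r0=1
thr0.r0=2 thr1.r0=0
thr0.r0=2 thr1.r0=1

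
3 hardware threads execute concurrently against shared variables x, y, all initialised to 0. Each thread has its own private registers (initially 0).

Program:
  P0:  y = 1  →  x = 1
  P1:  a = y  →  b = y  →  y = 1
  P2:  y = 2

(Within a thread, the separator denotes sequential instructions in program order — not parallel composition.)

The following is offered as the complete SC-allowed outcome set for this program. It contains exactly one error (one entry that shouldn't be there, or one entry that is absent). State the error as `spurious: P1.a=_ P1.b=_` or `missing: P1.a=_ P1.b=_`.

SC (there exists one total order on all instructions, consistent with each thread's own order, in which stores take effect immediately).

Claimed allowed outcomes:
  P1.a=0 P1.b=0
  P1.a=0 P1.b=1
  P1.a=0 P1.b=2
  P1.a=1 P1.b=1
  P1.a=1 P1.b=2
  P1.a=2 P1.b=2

outcome vector order: (P1.a,P1.b)
[SC] allowed = {0/0 0/1 0/2 1/1 1/2 2/1 2/2}
SC∖claimed = {2/1}

missing: P1.a=2 P1.b=1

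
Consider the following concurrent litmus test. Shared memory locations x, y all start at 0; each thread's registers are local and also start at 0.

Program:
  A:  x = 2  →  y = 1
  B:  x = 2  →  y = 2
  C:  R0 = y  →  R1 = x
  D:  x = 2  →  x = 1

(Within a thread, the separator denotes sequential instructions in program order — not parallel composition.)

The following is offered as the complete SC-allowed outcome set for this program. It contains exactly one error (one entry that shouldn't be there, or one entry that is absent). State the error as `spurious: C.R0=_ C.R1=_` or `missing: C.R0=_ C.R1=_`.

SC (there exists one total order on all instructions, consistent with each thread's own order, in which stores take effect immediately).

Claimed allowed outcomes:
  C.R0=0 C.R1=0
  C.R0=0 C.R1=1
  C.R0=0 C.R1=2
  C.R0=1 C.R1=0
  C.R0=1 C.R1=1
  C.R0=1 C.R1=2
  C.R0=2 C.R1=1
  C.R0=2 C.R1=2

spurious: C.R0=1 C.R1=0

outcome vector order: (C.R0,C.R1)
under SC → 0/0; 0/1; 0/2; 1/1; 1/2; 2/1; 2/2
claimed∖SC = {1/0}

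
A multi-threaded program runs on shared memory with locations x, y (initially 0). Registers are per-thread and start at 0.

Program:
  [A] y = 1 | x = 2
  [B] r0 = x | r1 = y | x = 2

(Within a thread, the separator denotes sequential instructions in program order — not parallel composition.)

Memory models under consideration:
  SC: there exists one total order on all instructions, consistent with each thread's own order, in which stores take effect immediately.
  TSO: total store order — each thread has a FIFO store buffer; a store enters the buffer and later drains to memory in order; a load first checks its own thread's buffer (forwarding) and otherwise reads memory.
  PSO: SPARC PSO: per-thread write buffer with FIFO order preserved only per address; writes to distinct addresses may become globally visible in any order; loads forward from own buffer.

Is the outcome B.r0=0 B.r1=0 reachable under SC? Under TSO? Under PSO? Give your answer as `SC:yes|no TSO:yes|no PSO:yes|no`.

SC:yes TSO:yes PSO:yes

outcome vector order: (B.r0,B.r1)
[SC] allowed = {00, 01, 21}
[TSO] allowed = {00, 01, 21}
[PSO] allowed = {00, 01, 20, 21}
target 00 ∈ {SC,TSO,PSO}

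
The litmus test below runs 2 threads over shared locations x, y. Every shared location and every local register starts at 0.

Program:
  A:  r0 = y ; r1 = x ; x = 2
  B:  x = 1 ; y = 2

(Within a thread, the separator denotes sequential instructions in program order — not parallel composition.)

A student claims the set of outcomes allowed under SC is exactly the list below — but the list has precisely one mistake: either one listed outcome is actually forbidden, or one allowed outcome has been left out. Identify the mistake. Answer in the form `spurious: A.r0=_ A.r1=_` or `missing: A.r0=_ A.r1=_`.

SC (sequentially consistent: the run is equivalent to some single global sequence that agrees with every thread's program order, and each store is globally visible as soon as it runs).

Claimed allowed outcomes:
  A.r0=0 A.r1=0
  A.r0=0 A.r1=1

missing: A.r0=2 A.r1=1

outcome vector order: (A.r0,A.r1)
SC (3): 0/0 0/1 2/1
SC∖claimed = {2/1}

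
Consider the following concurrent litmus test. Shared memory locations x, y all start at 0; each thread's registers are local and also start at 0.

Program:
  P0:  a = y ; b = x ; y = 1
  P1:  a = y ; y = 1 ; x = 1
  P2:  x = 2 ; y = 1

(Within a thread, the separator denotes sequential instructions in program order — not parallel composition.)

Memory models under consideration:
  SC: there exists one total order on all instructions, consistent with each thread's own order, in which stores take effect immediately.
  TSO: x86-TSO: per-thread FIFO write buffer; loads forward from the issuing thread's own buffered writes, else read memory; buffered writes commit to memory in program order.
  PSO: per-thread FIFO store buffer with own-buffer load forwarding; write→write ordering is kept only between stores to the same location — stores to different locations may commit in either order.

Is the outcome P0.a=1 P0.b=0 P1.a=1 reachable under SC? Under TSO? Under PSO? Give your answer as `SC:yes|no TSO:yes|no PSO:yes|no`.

outcome vector order: (P0.a,P0.b,P1.a)
SC (11): (0,0,0) (0,0,1) (0,1,0) (0,1,1) (0,2,0) (0,2,1) (1,0,0) (1,1,0) (1,1,1) (1,2,0) (1,2,1)
TSO (11): (0,0,0) (0,0,1) (0,1,0) (0,1,1) (0,2,0) (0,2,1) (1,0,0) (1,1,0) (1,1,1) (1,2,0) (1,2,1)
PSO (12): (0,0,0) (0,0,1) (0,1,0) (0,1,1) (0,2,0) (0,2,1) (1,0,0) (1,0,1) (1,1,0) (1,1,1) (1,2,0) (1,2,1)
target (1,0,1) ∈ {PSO}

SC:no TSO:no PSO:yes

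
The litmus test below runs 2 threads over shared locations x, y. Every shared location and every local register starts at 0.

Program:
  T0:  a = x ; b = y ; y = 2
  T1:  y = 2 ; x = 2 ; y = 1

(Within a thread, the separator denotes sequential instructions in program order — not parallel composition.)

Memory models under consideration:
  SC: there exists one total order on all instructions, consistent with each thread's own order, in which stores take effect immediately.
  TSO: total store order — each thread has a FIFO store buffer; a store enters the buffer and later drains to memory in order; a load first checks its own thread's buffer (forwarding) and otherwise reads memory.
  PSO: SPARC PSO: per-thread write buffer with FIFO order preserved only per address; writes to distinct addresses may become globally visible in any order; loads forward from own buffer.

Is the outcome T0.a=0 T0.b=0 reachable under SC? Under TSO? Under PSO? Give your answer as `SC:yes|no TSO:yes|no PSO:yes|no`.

outcome vector order: (T0.a,T0.b)
SC: 5 outcomes — {<0 0> <0 1> <0 2> <2 1> <2 2>}
TSO: 5 outcomes — {<0 0> <0 1> <0 2> <2 1> <2 2>}
PSO: 6 outcomes — {<0 0> <0 1> <0 2> <2 0> <2 1> <2 2>}
target <0 0> ∈ {SC,TSO,PSO}

SC:yes TSO:yes PSO:yes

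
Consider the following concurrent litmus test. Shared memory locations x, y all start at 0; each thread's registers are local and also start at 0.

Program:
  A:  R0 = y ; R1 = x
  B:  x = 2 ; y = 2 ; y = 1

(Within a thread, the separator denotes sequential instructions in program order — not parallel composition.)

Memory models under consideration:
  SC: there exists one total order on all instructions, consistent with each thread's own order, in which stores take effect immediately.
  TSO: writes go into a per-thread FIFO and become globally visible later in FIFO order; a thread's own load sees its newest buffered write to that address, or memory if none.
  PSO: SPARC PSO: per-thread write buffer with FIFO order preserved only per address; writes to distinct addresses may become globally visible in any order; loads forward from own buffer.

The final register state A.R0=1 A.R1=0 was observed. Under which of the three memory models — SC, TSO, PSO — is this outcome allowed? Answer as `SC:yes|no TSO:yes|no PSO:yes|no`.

outcome vector order: (A.R0,A.R1)
SC: 4 outcomes — {<0 0>, <0 2>, <1 2>, <2 2>}
TSO: 4 outcomes — {<0 0>, <0 2>, <1 2>, <2 2>}
PSO: 6 outcomes — {<0 0>, <0 2>, <1 0>, <1 2>, <2 0>, <2 2>}
target <1 0> ∈ {PSO}

SC:no TSO:no PSO:yes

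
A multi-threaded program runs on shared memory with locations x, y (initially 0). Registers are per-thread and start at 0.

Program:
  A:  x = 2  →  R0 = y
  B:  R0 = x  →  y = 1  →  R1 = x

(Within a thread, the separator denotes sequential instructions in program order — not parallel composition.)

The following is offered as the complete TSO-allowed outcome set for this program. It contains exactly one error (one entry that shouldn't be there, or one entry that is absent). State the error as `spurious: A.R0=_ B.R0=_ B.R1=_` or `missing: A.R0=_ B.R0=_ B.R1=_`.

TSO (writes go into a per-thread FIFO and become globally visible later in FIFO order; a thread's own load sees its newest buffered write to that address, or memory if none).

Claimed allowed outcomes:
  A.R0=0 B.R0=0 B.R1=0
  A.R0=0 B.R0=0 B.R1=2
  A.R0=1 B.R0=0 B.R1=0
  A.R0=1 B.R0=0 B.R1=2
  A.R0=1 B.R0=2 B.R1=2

outcome vector order: (A.R0,B.R0,B.R1)
TSO: 6 outcomes — {<0 0 0>, <0 0 2>, <0 2 2>, <1 0 0>, <1 0 2>, <1 2 2>}
TSO∖claimed = {<0 2 2>}

missing: A.R0=0 B.R0=2 B.R1=2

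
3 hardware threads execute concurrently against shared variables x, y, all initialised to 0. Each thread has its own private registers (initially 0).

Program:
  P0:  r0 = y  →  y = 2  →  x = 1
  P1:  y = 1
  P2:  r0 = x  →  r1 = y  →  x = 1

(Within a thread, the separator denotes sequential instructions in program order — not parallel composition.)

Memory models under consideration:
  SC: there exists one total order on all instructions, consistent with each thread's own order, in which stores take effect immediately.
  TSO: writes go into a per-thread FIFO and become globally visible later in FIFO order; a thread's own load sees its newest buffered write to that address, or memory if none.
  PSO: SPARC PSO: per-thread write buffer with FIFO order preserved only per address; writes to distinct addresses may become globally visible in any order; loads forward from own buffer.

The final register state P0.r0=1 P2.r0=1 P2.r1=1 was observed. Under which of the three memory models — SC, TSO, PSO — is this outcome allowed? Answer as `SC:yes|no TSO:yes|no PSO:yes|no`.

SC:no TSO:no PSO:yes

outcome vector order: (P0.r0,P2.r0,P2.r1)
[SC] allowed = {0/0/0; 0/0/1; 0/0/2; 0/1/1; 0/1/2; 1/0/0; 1/0/1; 1/0/2; 1/1/2}
[TSO] allowed = {0/0/0; 0/0/1; 0/0/2; 0/1/1; 0/1/2; 1/0/0; 1/0/1; 1/0/2; 1/1/2}
[PSO] allowed = {0/0/0; 0/0/1; 0/0/2; 0/1/0; 0/1/1; 0/1/2; 1/0/0; 1/0/1; 1/0/2; 1/1/1; 1/1/2}
target 1/1/1 ∈ {PSO}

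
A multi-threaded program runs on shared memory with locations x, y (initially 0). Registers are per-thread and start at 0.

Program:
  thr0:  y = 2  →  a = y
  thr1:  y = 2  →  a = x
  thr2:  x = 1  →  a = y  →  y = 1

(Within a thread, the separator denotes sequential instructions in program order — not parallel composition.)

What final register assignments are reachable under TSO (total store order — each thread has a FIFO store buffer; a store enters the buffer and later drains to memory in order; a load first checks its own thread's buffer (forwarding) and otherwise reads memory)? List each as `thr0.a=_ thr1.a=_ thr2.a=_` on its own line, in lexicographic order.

outcome vector order: (thr0.a,thr1.a,thr2.a)
|TSO outcomes| = 8

thr0.a=1 thr1.a=0 thr2.a=0
thr0.a=1 thr1.a=0 thr2.a=2
thr0.a=1 thr1.a=1 thr2.a=0
thr0.a=1 thr1.a=1 thr2.a=2
thr0.a=2 thr1.a=0 thr2.a=0
thr0.a=2 thr1.a=0 thr2.a=2
thr0.a=2 thr1.a=1 thr2.a=0
thr0.a=2 thr1.a=1 thr2.a=2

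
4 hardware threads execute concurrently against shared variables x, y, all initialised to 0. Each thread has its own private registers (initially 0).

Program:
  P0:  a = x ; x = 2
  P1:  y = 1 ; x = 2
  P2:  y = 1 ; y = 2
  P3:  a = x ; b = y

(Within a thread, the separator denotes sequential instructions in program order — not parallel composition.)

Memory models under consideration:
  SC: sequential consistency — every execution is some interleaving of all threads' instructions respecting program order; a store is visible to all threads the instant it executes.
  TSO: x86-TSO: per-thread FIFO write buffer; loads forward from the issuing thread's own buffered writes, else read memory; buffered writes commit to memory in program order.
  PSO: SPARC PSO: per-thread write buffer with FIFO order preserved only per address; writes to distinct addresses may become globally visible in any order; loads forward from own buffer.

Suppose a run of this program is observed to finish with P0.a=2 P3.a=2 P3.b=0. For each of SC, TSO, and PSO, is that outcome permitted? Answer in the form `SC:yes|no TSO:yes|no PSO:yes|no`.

SC:no TSO:no PSO:yes

outcome vector order: (P0.a,P3.a,P3.b)
under SC → (0,0,0), (0,0,1), (0,0,2), (0,2,0), (0,2,1), (0,2,2), (2,0,0), (2,0,1), (2,0,2), (2,2,1), (2,2,2)
under TSO → (0,0,0), (0,0,1), (0,0,2), (0,2,0), (0,2,1), (0,2,2), (2,0,0), (2,0,1), (2,0,2), (2,2,1), (2,2,2)
under PSO → (0,0,0), (0,0,1), (0,0,2), (0,2,0), (0,2,1), (0,2,2), (2,0,0), (2,0,1), (2,0,2), (2,2,0), (2,2,1), (2,2,2)
target (2,2,0) ∈ {PSO}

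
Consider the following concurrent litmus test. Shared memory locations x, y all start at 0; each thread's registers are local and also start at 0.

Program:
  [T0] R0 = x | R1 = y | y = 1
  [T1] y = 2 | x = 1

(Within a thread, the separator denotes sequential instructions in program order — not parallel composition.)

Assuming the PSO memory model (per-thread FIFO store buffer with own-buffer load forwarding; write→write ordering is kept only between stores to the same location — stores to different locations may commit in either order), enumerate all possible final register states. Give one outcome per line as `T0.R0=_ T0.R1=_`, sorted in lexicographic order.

outcome vector order: (T0.R0,T0.R1)
|PSO outcomes| = 4

T0.R0=0 T0.R1=0
T0.R0=0 T0.R1=2
T0.R0=1 T0.R1=0
T0.R0=1 T0.R1=2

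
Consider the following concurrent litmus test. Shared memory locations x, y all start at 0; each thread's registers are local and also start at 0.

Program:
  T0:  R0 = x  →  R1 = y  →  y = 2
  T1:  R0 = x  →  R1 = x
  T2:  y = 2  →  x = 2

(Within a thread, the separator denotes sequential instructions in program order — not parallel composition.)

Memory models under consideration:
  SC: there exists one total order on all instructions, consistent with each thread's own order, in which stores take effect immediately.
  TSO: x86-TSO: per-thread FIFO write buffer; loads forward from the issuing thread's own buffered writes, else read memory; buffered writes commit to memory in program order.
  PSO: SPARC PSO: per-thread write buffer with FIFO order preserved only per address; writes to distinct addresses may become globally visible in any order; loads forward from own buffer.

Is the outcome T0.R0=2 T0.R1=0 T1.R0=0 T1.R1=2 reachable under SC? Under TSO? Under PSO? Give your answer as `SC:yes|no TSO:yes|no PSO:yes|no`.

SC:no TSO:no PSO:yes

outcome vector order: (T0.R0,T0.R1,T1.R0,T1.R1)
SC: 9 outcomes — {(0,0,0,0); (0,0,0,2); (0,0,2,2); (0,2,0,0); (0,2,0,2); (0,2,2,2); (2,2,0,0); (2,2,0,2); (2,2,2,2)}
TSO: 9 outcomes — {(0,0,0,0); (0,0,0,2); (0,0,2,2); (0,2,0,0); (0,2,0,2); (0,2,2,2); (2,2,0,0); (2,2,0,2); (2,2,2,2)}
PSO: 12 outcomes — {(0,0,0,0); (0,0,0,2); (0,0,2,2); (0,2,0,0); (0,2,0,2); (0,2,2,2); (2,0,0,0); (2,0,0,2); (2,0,2,2); (2,2,0,0); (2,2,0,2); (2,2,2,2)}
target (2,0,0,2) ∈ {PSO}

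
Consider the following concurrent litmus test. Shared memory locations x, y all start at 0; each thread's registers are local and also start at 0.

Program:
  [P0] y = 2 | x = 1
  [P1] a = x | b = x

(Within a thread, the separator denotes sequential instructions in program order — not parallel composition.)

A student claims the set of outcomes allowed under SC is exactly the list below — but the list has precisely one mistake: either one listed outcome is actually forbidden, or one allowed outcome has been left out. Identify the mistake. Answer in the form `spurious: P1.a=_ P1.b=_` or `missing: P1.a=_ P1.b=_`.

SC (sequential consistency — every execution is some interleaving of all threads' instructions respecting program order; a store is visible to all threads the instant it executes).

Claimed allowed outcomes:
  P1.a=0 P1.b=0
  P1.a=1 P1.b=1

outcome vector order: (P1.a,P1.b)
[SC] allowed = {<0 0> <0 1> <1 1>}
SC∖claimed = {<0 1>}

missing: P1.a=0 P1.b=1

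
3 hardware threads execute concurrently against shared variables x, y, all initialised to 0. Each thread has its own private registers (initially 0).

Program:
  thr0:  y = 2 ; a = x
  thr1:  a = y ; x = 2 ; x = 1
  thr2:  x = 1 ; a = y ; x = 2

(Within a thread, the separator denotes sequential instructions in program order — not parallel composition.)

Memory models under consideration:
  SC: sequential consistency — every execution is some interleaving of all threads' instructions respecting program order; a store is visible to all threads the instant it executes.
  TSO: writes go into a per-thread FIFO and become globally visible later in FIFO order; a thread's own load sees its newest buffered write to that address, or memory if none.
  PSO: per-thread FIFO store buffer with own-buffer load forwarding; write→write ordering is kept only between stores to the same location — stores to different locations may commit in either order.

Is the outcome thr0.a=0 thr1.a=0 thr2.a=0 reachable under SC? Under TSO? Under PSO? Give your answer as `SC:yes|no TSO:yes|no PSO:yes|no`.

SC:no TSO:yes PSO:yes

outcome vector order: (thr0.a,thr1.a,thr2.a)
SC: 10 outcomes — {(0,0,2); (0,2,2); (1,0,0); (1,0,2); (1,2,0); (1,2,2); (2,0,0); (2,0,2); (2,2,0); (2,2,2)}
TSO: 12 outcomes — {(0,0,0); (0,0,2); (0,2,0); (0,2,2); (1,0,0); (1,0,2); (1,2,0); (1,2,2); (2,0,0); (2,0,2); (2,2,0); (2,2,2)}
PSO: 12 outcomes — {(0,0,0); (0,0,2); (0,2,0); (0,2,2); (1,0,0); (1,0,2); (1,2,0); (1,2,2); (2,0,0); (2,0,2); (2,2,0); (2,2,2)}
target (0,0,0) ∈ {TSO,PSO}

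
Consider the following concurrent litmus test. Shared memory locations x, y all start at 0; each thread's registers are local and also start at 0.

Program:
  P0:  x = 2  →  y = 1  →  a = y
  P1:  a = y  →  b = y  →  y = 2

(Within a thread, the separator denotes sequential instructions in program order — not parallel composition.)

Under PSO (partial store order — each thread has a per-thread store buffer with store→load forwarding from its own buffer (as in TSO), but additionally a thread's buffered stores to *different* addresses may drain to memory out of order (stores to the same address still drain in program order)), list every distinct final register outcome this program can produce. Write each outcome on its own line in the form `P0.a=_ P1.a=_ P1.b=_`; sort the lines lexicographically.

P0.a=1 P1.a=0 P1.b=0
P0.a=1 P1.a=0 P1.b=1
P0.a=1 P1.a=1 P1.b=1
P0.a=2 P1.a=0 P1.b=0
P0.a=2 P1.a=0 P1.b=1
P0.a=2 P1.a=1 P1.b=1

outcome vector order: (P0.a,P1.a,P1.b)
|PSO outcomes| = 6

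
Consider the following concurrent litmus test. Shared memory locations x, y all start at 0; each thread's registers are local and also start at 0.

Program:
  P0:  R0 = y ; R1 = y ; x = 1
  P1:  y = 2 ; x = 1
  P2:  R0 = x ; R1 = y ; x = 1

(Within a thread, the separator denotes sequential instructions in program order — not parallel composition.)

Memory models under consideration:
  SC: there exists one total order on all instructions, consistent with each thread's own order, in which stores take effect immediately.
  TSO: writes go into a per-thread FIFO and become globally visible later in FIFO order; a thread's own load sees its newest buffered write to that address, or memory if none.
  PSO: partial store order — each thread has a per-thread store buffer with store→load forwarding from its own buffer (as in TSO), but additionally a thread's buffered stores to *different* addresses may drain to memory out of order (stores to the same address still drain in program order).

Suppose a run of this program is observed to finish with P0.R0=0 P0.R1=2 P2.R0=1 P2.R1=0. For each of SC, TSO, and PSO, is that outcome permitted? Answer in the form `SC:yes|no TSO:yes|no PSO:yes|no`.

outcome vector order: (P0.R0,P0.R1,P2.R0,P2.R1)
under SC → 0000, 0002, 0010, 0012, 0200, 0202, 0212, 2200, 2202, 2212
under TSO → 0000, 0002, 0010, 0012, 0200, 0202, 0212, 2200, 2202, 2212
under PSO → 0000, 0002, 0010, 0012, 0200, 0202, 0210, 0212, 2200, 2202, 2210, 2212
target 0210 ∈ {PSO}

SC:no TSO:no PSO:yes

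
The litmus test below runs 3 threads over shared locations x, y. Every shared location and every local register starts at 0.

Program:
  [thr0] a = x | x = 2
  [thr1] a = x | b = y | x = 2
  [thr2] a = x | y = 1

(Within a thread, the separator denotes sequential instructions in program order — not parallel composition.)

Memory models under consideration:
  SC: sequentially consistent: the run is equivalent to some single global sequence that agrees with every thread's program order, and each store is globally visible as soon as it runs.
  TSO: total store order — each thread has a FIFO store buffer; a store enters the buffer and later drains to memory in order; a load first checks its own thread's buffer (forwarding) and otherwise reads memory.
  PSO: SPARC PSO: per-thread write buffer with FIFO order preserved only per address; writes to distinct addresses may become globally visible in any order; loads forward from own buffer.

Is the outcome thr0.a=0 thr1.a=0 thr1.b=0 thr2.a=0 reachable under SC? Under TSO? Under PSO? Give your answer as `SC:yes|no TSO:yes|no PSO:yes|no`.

SC:yes TSO:yes PSO:yes

outcome vector order: (thr0.a,thr1.a,thr1.b,thr2.a)
under SC → (0,0,0,0); (0,0,0,2); (0,0,1,0); (0,0,1,2); (0,2,0,0); (0,2,0,2); (0,2,1,0); (0,2,1,2); (2,0,0,0); (2,0,0,2); (2,0,1,0)
under TSO → (0,0,0,0); (0,0,0,2); (0,0,1,0); (0,0,1,2); (0,2,0,0); (0,2,0,2); (0,2,1,0); (0,2,1,2); (2,0,0,0); (2,0,0,2); (2,0,1,0)
under PSO → (0,0,0,0); (0,0,0,2); (0,0,1,0); (0,0,1,2); (0,2,0,0); (0,2,0,2); (0,2,1,0); (0,2,1,2); (2,0,0,0); (2,0,0,2); (2,0,1,0)
target (0,0,0,0) ∈ {SC,TSO,PSO}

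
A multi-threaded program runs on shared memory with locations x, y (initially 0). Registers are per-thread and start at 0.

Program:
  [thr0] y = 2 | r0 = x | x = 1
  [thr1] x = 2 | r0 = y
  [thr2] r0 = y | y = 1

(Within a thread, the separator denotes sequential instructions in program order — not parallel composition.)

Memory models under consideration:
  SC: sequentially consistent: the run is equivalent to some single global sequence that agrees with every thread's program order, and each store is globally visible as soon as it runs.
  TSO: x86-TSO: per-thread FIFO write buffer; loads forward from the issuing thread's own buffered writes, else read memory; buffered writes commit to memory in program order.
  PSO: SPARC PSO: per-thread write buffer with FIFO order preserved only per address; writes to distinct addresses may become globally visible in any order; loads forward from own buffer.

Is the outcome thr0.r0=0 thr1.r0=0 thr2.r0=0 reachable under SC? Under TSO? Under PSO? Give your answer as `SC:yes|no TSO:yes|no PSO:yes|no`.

SC:no TSO:yes PSO:yes

outcome vector order: (thr0.r0,thr1.r0,thr2.r0)
[SC] allowed = {<0 1 0> <0 1 2> <0 2 0> <0 2 2> <2 0 0> <2 0 2> <2 1 0> <2 1 2> <2 2 0> <2 2 2>}
[TSO] allowed = {<0 0 0> <0 0 2> <0 1 0> <0 1 2> <0 2 0> <0 2 2> <2 0 0> <2 0 2> <2 1 0> <2 1 2> <2 2 0> <2 2 2>}
[PSO] allowed = {<0 0 0> <0 0 2> <0 1 0> <0 1 2> <0 2 0> <0 2 2> <2 0 0> <2 0 2> <2 1 0> <2 1 2> <2 2 0> <2 2 2>}
target <0 0 0> ∈ {TSO,PSO}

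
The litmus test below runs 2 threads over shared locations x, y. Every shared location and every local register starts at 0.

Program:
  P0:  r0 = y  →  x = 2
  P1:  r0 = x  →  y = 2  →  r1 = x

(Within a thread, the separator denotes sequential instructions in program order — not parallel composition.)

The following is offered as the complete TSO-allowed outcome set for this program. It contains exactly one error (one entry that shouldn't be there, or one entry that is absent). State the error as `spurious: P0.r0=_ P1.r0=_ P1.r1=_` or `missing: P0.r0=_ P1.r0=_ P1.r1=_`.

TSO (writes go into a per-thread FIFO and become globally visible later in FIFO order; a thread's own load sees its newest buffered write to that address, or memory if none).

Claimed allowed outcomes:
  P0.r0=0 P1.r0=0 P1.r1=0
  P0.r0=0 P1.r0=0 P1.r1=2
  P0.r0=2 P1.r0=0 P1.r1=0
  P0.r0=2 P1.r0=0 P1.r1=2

outcome vector order: (P0.r0,P1.r0,P1.r1)
under TSO → (0,0,0), (0,0,2), (0,2,2), (2,0,0), (2,0,2)
TSO∖claimed = {(0,2,2)}

missing: P0.r0=0 P1.r0=2 P1.r1=2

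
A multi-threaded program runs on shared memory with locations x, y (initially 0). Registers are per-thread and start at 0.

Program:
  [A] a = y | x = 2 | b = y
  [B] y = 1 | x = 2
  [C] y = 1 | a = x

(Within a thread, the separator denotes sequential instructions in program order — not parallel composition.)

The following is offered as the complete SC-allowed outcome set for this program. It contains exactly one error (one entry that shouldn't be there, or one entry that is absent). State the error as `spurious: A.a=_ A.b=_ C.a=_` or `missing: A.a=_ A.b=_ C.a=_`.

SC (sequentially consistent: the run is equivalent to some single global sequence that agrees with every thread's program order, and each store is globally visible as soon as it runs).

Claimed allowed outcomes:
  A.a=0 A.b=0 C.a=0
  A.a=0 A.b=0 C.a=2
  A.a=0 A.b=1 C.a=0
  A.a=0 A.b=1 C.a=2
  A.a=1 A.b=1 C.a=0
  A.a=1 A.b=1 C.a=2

outcome vector order: (A.a,A.b,C.a)
[SC] allowed = {<0 0 2>; <0 1 0>; <0 1 2>; <1 1 0>; <1 1 2>}
claimed∖SC = {<0 0 0>}

spurious: A.a=0 A.b=0 C.a=0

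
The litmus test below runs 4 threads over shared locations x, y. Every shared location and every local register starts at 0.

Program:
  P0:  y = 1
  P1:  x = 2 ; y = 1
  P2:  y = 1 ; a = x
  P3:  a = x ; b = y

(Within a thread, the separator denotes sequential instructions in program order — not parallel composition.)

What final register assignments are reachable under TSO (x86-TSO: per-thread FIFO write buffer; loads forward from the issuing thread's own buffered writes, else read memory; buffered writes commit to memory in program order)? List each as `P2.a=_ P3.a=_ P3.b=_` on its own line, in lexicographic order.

outcome vector order: (P2.a,P3.a,P3.b)
|TSO outcomes| = 8

P2.a=0 P3.a=0 P3.b=0
P2.a=0 P3.a=0 P3.b=1
P2.a=0 P3.a=2 P3.b=0
P2.a=0 P3.a=2 P3.b=1
P2.a=2 P3.a=0 P3.b=0
P2.a=2 P3.a=0 P3.b=1
P2.a=2 P3.a=2 P3.b=0
P2.a=2 P3.a=2 P3.b=1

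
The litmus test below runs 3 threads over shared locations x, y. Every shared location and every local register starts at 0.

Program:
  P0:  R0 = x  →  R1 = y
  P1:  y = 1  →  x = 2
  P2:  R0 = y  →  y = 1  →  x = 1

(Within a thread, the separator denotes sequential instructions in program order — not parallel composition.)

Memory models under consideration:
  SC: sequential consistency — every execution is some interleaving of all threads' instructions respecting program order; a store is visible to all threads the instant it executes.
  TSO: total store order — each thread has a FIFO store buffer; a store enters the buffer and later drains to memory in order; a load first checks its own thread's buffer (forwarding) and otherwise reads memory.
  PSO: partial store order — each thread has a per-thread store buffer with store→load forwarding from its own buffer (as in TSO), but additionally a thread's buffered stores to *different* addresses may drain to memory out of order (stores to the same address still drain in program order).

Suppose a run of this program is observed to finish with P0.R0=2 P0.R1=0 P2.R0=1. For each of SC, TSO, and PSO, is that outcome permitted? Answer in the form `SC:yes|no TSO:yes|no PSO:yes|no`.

SC:no TSO:no PSO:yes

outcome vector order: (P0.R0,P0.R1,P2.R0)
SC (8): (0,0,0) (0,0,1) (0,1,0) (0,1,1) (1,1,0) (1,1,1) (2,1,0) (2,1,1)
TSO (8): (0,0,0) (0,0,1) (0,1,0) (0,1,1) (1,1,0) (1,1,1) (2,1,0) (2,1,1)
PSO (11): (0,0,0) (0,0,1) (0,1,0) (0,1,1) (1,0,0) (1,1,0) (1,1,1) (2,0,0) (2,0,1) (2,1,0) (2,1,1)
target (2,0,1) ∈ {PSO}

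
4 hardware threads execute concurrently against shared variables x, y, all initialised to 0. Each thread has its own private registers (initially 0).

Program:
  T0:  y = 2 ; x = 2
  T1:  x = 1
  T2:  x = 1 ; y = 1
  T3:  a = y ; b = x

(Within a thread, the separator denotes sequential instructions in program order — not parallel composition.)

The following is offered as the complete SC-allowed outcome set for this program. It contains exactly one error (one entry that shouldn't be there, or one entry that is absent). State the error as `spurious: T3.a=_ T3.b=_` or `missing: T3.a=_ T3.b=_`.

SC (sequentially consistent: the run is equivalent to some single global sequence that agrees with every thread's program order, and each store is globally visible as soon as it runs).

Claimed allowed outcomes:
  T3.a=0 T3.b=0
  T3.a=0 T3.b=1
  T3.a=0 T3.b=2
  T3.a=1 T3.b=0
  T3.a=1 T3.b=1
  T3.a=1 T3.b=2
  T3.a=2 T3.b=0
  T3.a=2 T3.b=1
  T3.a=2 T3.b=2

outcome vector order: (T3.a,T3.b)
under SC → 00 01 02 11 12 20 21 22
claimed∖SC = {10}

spurious: T3.a=1 T3.b=0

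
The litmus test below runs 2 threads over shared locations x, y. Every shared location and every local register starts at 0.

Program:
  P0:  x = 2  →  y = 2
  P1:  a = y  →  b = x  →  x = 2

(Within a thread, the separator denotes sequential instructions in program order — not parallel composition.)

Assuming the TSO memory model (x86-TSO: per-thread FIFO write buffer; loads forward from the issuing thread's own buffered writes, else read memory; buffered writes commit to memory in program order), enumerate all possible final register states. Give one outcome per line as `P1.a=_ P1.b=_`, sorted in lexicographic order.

outcome vector order: (P1.a,P1.b)
|TSO outcomes| = 3

P1.a=0 P1.b=0
P1.a=0 P1.b=2
P1.a=2 P1.b=2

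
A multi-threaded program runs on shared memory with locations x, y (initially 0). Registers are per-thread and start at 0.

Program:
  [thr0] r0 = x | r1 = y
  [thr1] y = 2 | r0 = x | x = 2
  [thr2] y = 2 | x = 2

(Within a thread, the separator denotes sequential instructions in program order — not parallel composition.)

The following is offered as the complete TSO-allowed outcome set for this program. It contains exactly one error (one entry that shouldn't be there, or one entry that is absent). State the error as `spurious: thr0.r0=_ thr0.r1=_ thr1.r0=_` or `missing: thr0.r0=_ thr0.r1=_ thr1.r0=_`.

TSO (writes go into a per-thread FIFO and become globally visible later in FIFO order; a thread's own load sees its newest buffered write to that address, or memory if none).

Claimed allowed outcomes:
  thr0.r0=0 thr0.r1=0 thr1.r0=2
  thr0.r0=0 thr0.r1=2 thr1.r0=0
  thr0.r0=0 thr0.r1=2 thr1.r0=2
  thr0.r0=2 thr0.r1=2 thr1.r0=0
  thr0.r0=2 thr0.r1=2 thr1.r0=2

missing: thr0.r0=0 thr0.r1=0 thr1.r0=0

outcome vector order: (thr0.r0,thr0.r1,thr1.r0)
TSO: 6 outcomes — {(0,0,0); (0,0,2); (0,2,0); (0,2,2); (2,2,0); (2,2,2)}
TSO∖claimed = {(0,0,0)}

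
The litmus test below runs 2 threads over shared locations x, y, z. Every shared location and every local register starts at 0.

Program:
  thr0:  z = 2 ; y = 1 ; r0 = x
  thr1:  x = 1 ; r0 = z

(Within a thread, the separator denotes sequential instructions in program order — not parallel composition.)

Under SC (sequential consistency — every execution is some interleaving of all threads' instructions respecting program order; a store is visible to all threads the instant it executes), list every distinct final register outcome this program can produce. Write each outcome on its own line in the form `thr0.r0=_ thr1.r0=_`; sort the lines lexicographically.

outcome vector order: (thr0.r0,thr1.r0)
|SC outcomes| = 3

thr0.r0=0 thr1.r0=2
thr0.r0=1 thr1.r0=0
thr0.r0=1 thr1.r0=2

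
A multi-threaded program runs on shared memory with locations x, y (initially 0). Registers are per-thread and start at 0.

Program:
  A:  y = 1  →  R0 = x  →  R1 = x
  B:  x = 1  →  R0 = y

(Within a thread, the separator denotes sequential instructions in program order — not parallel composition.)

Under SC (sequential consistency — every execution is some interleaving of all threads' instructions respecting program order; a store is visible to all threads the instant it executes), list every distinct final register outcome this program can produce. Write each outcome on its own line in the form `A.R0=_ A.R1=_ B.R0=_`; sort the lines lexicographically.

A.R0=0 A.R1=0 B.R0=1
A.R0=0 A.R1=1 B.R0=1
A.R0=1 A.R1=1 B.R0=0
A.R0=1 A.R1=1 B.R0=1

outcome vector order: (A.R0,A.R1,B.R0)
|SC outcomes| = 4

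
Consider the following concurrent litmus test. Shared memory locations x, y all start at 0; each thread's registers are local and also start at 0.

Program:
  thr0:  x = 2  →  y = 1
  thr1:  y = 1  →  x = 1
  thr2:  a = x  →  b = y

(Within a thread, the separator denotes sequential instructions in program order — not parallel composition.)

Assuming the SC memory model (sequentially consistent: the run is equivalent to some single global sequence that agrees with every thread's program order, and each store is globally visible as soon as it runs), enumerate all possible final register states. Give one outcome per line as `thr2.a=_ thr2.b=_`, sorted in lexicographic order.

outcome vector order: (thr2.a,thr2.b)
|SC outcomes| = 5

thr2.a=0 thr2.b=0
thr2.a=0 thr2.b=1
thr2.a=1 thr2.b=1
thr2.a=2 thr2.b=0
thr2.a=2 thr2.b=1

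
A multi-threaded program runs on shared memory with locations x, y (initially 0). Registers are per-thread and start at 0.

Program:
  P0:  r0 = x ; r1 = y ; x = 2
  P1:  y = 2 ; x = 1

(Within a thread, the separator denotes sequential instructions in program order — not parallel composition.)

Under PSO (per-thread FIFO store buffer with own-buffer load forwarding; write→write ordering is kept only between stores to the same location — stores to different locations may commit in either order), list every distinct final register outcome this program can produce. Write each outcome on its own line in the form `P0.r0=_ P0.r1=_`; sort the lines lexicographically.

outcome vector order: (P0.r0,P0.r1)
|PSO outcomes| = 4

P0.r0=0 P0.r1=0
P0.r0=0 P0.r1=2
P0.r0=1 P0.r1=0
P0.r0=1 P0.r1=2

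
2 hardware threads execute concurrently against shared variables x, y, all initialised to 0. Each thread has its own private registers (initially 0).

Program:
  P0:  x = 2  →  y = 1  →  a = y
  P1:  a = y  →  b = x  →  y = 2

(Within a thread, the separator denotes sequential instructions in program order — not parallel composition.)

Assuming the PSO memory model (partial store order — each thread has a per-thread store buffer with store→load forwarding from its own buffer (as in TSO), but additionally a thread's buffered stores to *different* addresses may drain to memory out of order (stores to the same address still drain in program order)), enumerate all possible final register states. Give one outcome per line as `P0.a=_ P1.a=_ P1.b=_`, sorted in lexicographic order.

P0.a=1 P1.a=0 P1.b=0
P0.a=1 P1.a=0 P1.b=2
P0.a=1 P1.a=1 P1.b=0
P0.a=1 P1.a=1 P1.b=2
P0.a=2 P1.a=0 P1.b=0
P0.a=2 P1.a=0 P1.b=2
P0.a=2 P1.a=1 P1.b=0
P0.a=2 P1.a=1 P1.b=2

outcome vector order: (P0.a,P1.a,P1.b)
|PSO outcomes| = 8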